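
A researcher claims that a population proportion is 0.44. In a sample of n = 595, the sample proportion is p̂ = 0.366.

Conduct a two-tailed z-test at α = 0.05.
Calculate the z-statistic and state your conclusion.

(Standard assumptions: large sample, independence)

H₀: p = 0.44, H₁: p ≠ 0.44
Standard error: SE = √(p₀(1-p₀)/n) = √(0.44×0.56/595) = 0.020350
z-statistic: z = (p̂ - p₀)/SE = (0.366 - 0.44)/0.020350 = -3.6364
Critical value: z_0.025 = ±1.960
p-value = 0.0003
Decision: reject H₀ at α = 0.05

Answer: z = -3.6364, reject H₀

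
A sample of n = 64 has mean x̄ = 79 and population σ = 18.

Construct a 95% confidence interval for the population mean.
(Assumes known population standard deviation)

Confidence level: 95%, α = 0.05
z_0.025 = 1.960
SE = σ/√n = 18/√64 = 2.2500
Margin of error = 1.960 × 2.2500 = 4.4100
CI: x̄ ± margin = 79 ± 4.4100
CI: (74.5900, 83.4100)

Answer: (74.5900, 83.4100)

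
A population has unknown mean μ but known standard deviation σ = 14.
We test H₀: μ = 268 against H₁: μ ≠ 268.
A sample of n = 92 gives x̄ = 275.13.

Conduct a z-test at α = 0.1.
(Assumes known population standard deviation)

Answer: z = 4.8849, reject H₀

Derivation:
Standard error: SE = σ/√n = 14/√92 = 1.4596
z-statistic: z = (x̄ - μ₀)/SE = (275.13 - 268)/1.4596 = 4.8849
Critical value: ±1.645
p-value < 0.0001
Decision: reject H₀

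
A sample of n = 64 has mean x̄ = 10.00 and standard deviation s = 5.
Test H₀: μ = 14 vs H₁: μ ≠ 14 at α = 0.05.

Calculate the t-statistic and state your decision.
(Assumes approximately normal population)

df = n - 1 = 63
SE = s/√n = 5/√64 = 0.6250
t = (x̄ - μ₀)/SE = (10.00 - 14)/0.6250 = -6.4000
Critical value: t_{0.025,63} = ±1.998
p-value < 0.0001
Decision: reject H₀

Answer: t = -6.4000, reject H₀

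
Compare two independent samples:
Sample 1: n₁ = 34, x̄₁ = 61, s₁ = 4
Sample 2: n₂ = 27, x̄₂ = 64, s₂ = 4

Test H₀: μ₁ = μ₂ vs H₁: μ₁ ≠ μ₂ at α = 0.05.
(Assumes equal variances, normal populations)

Pooled variance: s²_p = [33×4² + 26×4²]/(59) = 16.0000
s_p = 4.0000
SE = s_p×√(1/n₁ + 1/n₂) = 4.0000×√(1/34 + 1/27) = 1.0311
t = (x̄₁ - x̄₂)/SE = (61 - 64)/1.0311 = -2.9095
df = 59, t-critical = ±2.001
Decision: reject H₀

Answer: t = -2.9095, reject H₀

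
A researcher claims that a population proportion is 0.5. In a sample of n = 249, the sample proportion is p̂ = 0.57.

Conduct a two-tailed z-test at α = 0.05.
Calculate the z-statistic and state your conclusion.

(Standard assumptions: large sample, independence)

Answer: z = 2.2092, reject H₀

Derivation:
H₀: p = 0.5, H₁: p ≠ 0.5
Standard error: SE = √(p₀(1-p₀)/n) = √(0.5×0.5/249) = 0.031686
z-statistic: z = (p̂ - p₀)/SE = (0.57 - 0.5)/0.031686 = 2.2092
Critical value: z_0.025 = ±1.960
p-value = 0.0272
Decision: reject H₀ at α = 0.05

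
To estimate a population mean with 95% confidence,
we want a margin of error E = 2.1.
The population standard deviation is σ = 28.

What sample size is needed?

Answer: n = 683

Derivation:
z_0.025 = 1.960
n = (z×σ/E)² = (1.960×28/2.1)²
n = 682.9511
Round up: n = 683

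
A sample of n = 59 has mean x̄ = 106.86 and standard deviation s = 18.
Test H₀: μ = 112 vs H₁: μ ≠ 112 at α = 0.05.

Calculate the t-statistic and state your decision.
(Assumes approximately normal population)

Answer: t = -2.1934, reject H₀

Derivation:
df = n - 1 = 58
SE = s/√n = 18/√59 = 2.3434
t = (x̄ - μ₀)/SE = (106.86 - 112)/2.3434 = -2.1934
Critical value: t_{0.025,58} = ±2.002
p-value ≈ 0.0323
Decision: reject H₀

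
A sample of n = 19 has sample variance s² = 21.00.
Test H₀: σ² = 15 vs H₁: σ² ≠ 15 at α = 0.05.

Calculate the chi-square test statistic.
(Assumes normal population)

df = n - 1 = 18
χ² = (n-1)s²/σ₀² = 18×21.00/15 = 25.2000
Critical values: χ²_{0.975,18} = 8.231, χ²_{0.025,18} = 31.526
Rejection region: χ² < 8.231 or χ² > 31.526
Decision: fail to reject H₀

Answer: χ² = 25.2000, fail to reject H₀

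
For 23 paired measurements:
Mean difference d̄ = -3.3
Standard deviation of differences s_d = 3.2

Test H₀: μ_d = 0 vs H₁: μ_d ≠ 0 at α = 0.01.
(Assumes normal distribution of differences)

df = n - 1 = 22
SE = s_d/√n = 3.2/√23 = 0.6672
t = d̄/SE = -3.3/0.6672 = -4.9460
Critical value: t_{0.005,22} = ±2.819
p-value ≈ 0.0001
Decision: reject H₀

Answer: t = -4.9460, reject H₀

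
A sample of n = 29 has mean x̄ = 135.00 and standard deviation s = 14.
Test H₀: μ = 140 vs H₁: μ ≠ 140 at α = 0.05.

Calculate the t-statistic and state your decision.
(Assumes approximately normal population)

Answer: t = -1.9233, fail to reject H₀

Derivation:
df = n - 1 = 28
SE = s/√n = 14/√29 = 2.5997
t = (x̄ - μ₀)/SE = (135.00 - 140)/2.5997 = -1.9233
Critical value: t_{0.025,28} = ±2.048
p-value ≈ 0.0647
Decision: fail to reject H₀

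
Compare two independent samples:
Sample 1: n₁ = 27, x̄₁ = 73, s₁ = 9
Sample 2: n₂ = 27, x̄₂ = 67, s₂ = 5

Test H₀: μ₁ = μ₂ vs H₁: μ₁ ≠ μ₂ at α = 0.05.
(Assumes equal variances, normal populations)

Pooled variance: s²_p = [26×9² + 26×5²]/(52) = 53.0000
s_p = 7.2801
SE = s_p×√(1/n₁ + 1/n₂) = 7.2801×√(1/27 + 1/27) = 1.9814
t = (x̄₁ - x̄₂)/SE = (73 - 67)/1.9814 = 3.0282
df = 52, t-critical = ±2.007
Decision: reject H₀

Answer: t = 3.0282, reject H₀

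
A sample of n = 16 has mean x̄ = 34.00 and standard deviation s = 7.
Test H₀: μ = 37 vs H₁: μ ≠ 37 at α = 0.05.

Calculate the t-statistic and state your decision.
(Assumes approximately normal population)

Answer: t = -1.7143, fail to reject H₀

Derivation:
df = n - 1 = 15
SE = s/√n = 7/√16 = 1.7500
t = (x̄ - μ₀)/SE = (34.00 - 37)/1.7500 = -1.7143
Critical value: t_{0.025,15} = ±2.131
p-value ≈ 0.1071
Decision: fail to reject H₀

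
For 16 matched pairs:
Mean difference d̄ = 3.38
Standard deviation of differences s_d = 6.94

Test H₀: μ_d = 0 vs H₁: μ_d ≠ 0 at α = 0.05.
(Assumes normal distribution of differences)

Answer: t = 1.9481, fail to reject H₀

Derivation:
df = n - 1 = 15
SE = s_d/√n = 6.94/√16 = 1.7350
t = d̄/SE = 3.38/1.7350 = 1.9481
Critical value: t_{0.025,15} = ±2.131
p-value ≈ 0.0704
Decision: fail to reject H₀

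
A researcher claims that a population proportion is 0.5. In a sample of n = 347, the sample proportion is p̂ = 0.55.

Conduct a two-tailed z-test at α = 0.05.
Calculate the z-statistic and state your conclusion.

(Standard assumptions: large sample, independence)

H₀: p = 0.5, H₁: p ≠ 0.5
Standard error: SE = √(p₀(1-p₀)/n) = √(0.5×0.5/347) = 0.026841
z-statistic: z = (p̂ - p₀)/SE = (0.55 - 0.5)/0.026841 = 1.8628
Critical value: z_0.025 = ±1.960
p-value = 0.0625
Decision: fail to reject H₀ at α = 0.05

Answer: z = 1.8628, fail to reject H₀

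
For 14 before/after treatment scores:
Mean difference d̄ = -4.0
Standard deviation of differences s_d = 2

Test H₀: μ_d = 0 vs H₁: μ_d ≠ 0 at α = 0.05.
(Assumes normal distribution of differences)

Answer: t = -7.4836, reject H₀

Derivation:
df = n - 1 = 13
SE = s_d/√n = 2/√14 = 0.5345
t = d̄/SE = -4.0/0.5345 = -7.4836
Critical value: t_{0.025,13} = ±2.160
p-value < 0.0001
Decision: reject H₀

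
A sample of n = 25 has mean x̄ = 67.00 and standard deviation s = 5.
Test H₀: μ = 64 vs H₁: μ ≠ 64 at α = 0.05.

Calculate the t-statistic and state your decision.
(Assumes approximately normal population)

Answer: t = 3.0000, reject H₀

Derivation:
df = n - 1 = 24
SE = s/√n = 5/√25 = 1.0000
t = (x̄ - μ₀)/SE = (67.00 - 64)/1.0000 = 3.0000
Critical value: t_{0.025,24} = ±2.064
p-value ≈ 0.0062
Decision: reject H₀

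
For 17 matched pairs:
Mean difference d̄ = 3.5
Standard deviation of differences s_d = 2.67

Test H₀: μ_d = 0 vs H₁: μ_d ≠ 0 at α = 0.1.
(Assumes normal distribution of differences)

Answer: t = 5.4046, reject H₀

Derivation:
df = n - 1 = 16
SE = s_d/√n = 2.67/√17 = 0.6476
t = d̄/SE = 3.5/0.6476 = 5.4046
Critical value: t_{0.05,16} = ±1.746
p-value ≈ 0.0001
Decision: reject H₀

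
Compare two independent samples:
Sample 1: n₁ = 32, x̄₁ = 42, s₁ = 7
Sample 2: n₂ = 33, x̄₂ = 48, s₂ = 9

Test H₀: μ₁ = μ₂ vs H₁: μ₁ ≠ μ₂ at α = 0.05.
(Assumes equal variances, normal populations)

Answer: t = -2.9939, reject H₀

Derivation:
Pooled variance: s²_p = [31×7² + 32×9²]/(63) = 65.2540
s_p = 8.0780
SE = s_p×√(1/n₁ + 1/n₂) = 8.0780×√(1/32 + 1/33) = 2.0041
t = (x̄₁ - x̄₂)/SE = (42 - 48)/2.0041 = -2.9939
df = 63, t-critical = ±1.998
Decision: reject H₀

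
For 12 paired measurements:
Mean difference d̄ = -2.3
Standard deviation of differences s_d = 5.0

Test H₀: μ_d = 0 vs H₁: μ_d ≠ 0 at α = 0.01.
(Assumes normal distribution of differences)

df = n - 1 = 11
SE = s_d/√n = 5.0/√12 = 1.4434
t = d̄/SE = -2.3/1.4434 = -1.5935
Critical value: t_{0.005,11} = ±3.106
p-value ≈ 0.1394
Decision: fail to reject H₀

Answer: t = -1.5935, fail to reject H₀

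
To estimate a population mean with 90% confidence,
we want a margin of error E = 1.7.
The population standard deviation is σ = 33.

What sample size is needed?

z_0.05 = 1.645
n = (z×σ/E)² = (1.645×33/1.7)²
n = 1019.6752
Round up: n = 1020

Answer: n = 1020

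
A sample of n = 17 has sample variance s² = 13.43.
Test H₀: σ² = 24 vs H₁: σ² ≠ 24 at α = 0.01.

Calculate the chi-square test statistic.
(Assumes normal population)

Answer: χ² = 8.9533, fail to reject H₀

Derivation:
df = n - 1 = 16
χ² = (n-1)s²/σ₀² = 16×13.43/24 = 8.9533
Critical values: χ²_{0.995,16} = 5.142, χ²_{0.005,16} = 34.267
Rejection region: χ² < 5.142 or χ² > 34.267
Decision: fail to reject H₀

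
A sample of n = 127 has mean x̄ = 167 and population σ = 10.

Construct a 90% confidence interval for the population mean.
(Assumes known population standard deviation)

Confidence level: 90%, α = 0.1
z_0.05 = 1.645
SE = σ/√n = 10/√127 = 0.8874
Margin of error = 1.645 × 0.8874 = 1.4598
CI: x̄ ± margin = 167 ± 1.4598
CI: (165.5402, 168.4598)

Answer: (165.5402, 168.4598)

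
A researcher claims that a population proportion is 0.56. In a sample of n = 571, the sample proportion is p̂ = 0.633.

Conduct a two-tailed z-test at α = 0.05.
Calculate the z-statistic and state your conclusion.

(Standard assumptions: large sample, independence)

Answer: z = 3.5142, reject H₀

Derivation:
H₀: p = 0.56, H₁: p ≠ 0.56
Standard error: SE = √(p₀(1-p₀)/n) = √(0.56×0.44/571) = 0.020773
z-statistic: z = (p̂ - p₀)/SE = (0.633 - 0.56)/0.020773 = 3.5142
Critical value: z_0.025 = ±1.960
p-value = 0.0004
Decision: reject H₀ at α = 0.05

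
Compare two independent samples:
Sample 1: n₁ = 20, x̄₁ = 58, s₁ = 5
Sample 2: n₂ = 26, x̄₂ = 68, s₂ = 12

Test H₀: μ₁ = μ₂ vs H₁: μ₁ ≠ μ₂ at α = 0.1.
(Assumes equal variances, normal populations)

Answer: t = -3.4937, reject H₀

Derivation:
Pooled variance: s²_p = [19×5² + 25×12²]/(44) = 92.6136
s_p = 9.6236
SE = s_p×√(1/n₁ + 1/n₂) = 9.6236×√(1/20 + 1/26) = 2.8623
t = (x̄₁ - x̄₂)/SE = (58 - 68)/2.8623 = -3.4937
df = 44, t-critical = ±1.680
Decision: reject H₀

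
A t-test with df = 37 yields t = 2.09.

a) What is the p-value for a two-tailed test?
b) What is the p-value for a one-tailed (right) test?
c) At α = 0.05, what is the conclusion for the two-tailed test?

Using t-distribution with df = 37:
a) Two-tailed: p = 2×P(T > 2.09) = 0.0435
b) One-tailed: p = P(T > 2.09) = 0.0218
c) 0.0435 < 0.05, reject H₀

Answer: a) 0.0435, b) 0.0218, c) reject H₀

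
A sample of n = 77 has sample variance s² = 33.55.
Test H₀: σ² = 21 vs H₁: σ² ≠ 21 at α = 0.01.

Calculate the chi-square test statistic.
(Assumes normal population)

Answer: χ² = 121.4190, reject H₀

Derivation:
df = n - 1 = 76
χ² = (n-1)s²/σ₀² = 76×33.55/21 = 121.4190
Critical values: χ²_{0.995,76} = 47.997, χ²_{0.005,76} = 111.495
Rejection region: χ² < 47.997 or χ² > 111.495
Decision: reject H₀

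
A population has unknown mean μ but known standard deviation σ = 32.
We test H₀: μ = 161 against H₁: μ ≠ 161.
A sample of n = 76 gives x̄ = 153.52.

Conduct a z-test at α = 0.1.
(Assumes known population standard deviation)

Answer: z = -2.0378, reject H₀

Derivation:
Standard error: SE = σ/√n = 32/√76 = 3.6707
z-statistic: z = (x̄ - μ₀)/SE = (153.52 - 161)/3.6707 = -2.0378
Critical value: ±1.645
p-value = 0.0416
Decision: reject H₀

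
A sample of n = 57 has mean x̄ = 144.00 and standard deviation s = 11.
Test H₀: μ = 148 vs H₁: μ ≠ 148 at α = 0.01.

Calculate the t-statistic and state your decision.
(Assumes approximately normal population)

Answer: t = -2.7454, reject H₀

Derivation:
df = n - 1 = 56
SE = s/√n = 11/√57 = 1.4570
t = (x̄ - μ₀)/SE = (144.00 - 148)/1.4570 = -2.7454
Critical value: t_{0.005,56} = ±2.667
p-value ≈ 0.0081
Decision: reject H₀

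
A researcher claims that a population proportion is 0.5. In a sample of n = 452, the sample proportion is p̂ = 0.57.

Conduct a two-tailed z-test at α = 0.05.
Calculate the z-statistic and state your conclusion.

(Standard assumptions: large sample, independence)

Answer: z = 2.9764, reject H₀

Derivation:
H₀: p = 0.5, H₁: p ≠ 0.5
Standard error: SE = √(p₀(1-p₀)/n) = √(0.5×0.5/452) = 0.023518
z-statistic: z = (p̂ - p₀)/SE = (0.57 - 0.5)/0.023518 = 2.9764
Critical value: z_0.025 = ±1.960
p-value = 0.0029
Decision: reject H₀ at α = 0.05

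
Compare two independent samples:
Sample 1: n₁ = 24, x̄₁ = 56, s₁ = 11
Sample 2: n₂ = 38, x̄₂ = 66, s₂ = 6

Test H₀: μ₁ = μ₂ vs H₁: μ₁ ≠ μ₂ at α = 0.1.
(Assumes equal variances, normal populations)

Pooled variance: s²_p = [23×11² + 37×6²]/(60) = 68.5833
s_p = 8.2815
SE = s_p×√(1/n₁ + 1/n₂) = 8.2815×√(1/24 + 1/38) = 2.1593
t = (x̄₁ - x̄₂)/SE = (56 - 66)/2.1593 = -4.6311
df = 60, t-critical = ±1.671
Decision: reject H₀

Answer: t = -4.6311, reject H₀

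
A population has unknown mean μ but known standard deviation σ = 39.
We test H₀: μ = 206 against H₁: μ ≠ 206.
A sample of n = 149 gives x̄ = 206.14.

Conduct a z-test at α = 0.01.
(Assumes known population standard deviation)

Standard error: SE = σ/√n = 39/√149 = 3.1950
z-statistic: z = (x̄ - μ₀)/SE = (206.14 - 206)/3.1950 = 0.0438
Critical value: ±2.576
p-value = 0.9651
Decision: fail to reject H₀

Answer: z = 0.0438, fail to reject H₀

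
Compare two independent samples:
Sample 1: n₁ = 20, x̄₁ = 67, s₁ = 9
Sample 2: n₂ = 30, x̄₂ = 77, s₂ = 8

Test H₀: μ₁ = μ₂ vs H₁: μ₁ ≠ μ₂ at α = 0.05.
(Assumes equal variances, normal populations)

Answer: t = -4.1190, reject H₀

Derivation:
Pooled variance: s²_p = [19×9² + 29×8²]/(48) = 70.7292
s_p = 8.4101
SE = s_p×√(1/n₁ + 1/n₂) = 8.4101×√(1/20 + 1/30) = 2.4278
t = (x̄₁ - x̄₂)/SE = (67 - 77)/2.4278 = -4.1190
df = 48, t-critical = ±2.011
Decision: reject H₀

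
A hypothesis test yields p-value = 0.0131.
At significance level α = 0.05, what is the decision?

Answer: reject H₀

Derivation:
Compare p-value to α:
0.0131 < 0.05
Decision: reject H₀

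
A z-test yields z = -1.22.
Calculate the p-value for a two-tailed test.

Answer: p-value ≈ 0.2225

Derivation:
For z = -1.22:
p = 2×P(Z > |-1.22|) = 2×(1 - Φ(1.22)) = 0.2225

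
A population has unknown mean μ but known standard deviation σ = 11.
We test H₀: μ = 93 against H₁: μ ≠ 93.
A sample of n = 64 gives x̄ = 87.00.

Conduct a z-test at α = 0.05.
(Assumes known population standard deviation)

Answer: z = -4.3636, reject H₀

Derivation:
Standard error: SE = σ/√n = 11/√64 = 1.3750
z-statistic: z = (x̄ - μ₀)/SE = (87.00 - 93)/1.3750 = -4.3636
Critical value: ±1.960
p-value < 0.0001
Decision: reject H₀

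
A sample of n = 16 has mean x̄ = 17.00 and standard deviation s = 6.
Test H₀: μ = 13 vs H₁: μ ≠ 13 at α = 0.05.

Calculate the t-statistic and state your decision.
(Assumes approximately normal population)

Answer: t = 2.6667, reject H₀

Derivation:
df = n - 1 = 15
SE = s/√n = 6/√16 = 1.5000
t = (x̄ - μ₀)/SE = (17.00 - 13)/1.5000 = 2.6667
Critical value: t_{0.025,15} = ±2.131
p-value ≈ 0.0176
Decision: reject H₀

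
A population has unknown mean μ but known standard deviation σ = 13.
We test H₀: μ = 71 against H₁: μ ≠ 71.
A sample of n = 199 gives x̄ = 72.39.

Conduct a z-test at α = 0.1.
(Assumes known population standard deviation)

Standard error: SE = σ/√n = 13/√199 = 0.9215
z-statistic: z = (x̄ - μ₀)/SE = (72.39 - 71)/0.9215 = 1.5084
Critical value: ±1.645
p-value = 0.1315
Decision: fail to reject H₀

Answer: z = 1.5084, fail to reject H₀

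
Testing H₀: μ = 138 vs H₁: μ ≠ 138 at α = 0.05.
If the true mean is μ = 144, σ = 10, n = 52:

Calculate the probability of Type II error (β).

Answer: β ≈ 0.0090

Derivation:
SE = σ/√n = 10/√52 = 1.3868
Critical values: μ₀ ± z_0.025×SE = 138 ± 1.960×1.3868
Acceptance region: (135.2819, 140.7181)
Under H₁ (μ = 144): z_high = (140.7181 - 144)/1.3868 = -2.3665, z_low = (135.2819 - 144)/1.3868 = -6.2865
β = P(not reject | H₁) = Φ(-2.3665) - Φ(-6.2865) ≈ 0.0090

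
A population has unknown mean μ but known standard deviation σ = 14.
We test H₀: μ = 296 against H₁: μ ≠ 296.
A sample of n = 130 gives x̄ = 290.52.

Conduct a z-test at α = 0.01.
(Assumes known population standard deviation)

Standard error: SE = σ/√n = 14/√130 = 1.2279
z-statistic: z = (x̄ - μ₀)/SE = (290.52 - 296)/1.2279 = -4.4629
Critical value: ±2.576
p-value < 0.0001
Decision: reject H₀

Answer: z = -4.4629, reject H₀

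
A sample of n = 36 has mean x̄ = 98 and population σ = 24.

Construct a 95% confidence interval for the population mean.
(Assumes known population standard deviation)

Confidence level: 95%, α = 0.05
z_0.025 = 1.960
SE = σ/√n = 24/√36 = 4.0000
Margin of error = 1.960 × 4.0000 = 7.8400
CI: x̄ ± margin = 98 ± 7.8400
CI: (90.1600, 105.8400)

Answer: (90.1600, 105.8400)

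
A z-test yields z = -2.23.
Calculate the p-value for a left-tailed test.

Answer: p-value ≈ 0.0129

Derivation:
For z = -2.23:
p = P(Z < -2.23) = Φ(-2.23) = 0.0129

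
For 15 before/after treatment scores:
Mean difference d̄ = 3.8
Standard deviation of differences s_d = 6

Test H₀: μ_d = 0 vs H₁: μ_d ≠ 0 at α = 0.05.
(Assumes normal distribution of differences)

Answer: t = 2.4529, reject H₀

Derivation:
df = n - 1 = 14
SE = s_d/√n = 6/√15 = 1.5492
t = d̄/SE = 3.8/1.5492 = 2.4529
Critical value: t_{0.025,14} = ±2.145
p-value ≈ 0.0279
Decision: reject H₀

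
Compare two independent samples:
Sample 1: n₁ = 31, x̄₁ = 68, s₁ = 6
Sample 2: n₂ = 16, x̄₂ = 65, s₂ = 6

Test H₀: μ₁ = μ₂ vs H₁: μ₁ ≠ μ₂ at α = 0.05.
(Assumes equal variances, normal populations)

Answer: t = 1.6243, fail to reject H₀

Derivation:
Pooled variance: s²_p = [30×6² + 15×6²]/(45) = 36.0000
s_p = 6.0000
SE = s_p×√(1/n₁ + 1/n₂) = 6.0000×√(1/31 + 1/16) = 1.8470
t = (x̄₁ - x̄₂)/SE = (68 - 65)/1.8470 = 1.6243
df = 45, t-critical = ±2.014
Decision: fail to reject H₀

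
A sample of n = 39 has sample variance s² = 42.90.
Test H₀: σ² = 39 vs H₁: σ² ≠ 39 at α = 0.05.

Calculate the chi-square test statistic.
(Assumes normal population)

Answer: χ² = 41.8000, fail to reject H₀

Derivation:
df = n - 1 = 38
χ² = (n-1)s²/σ₀² = 38×42.90/39 = 41.8000
Critical values: χ²_{0.975,38} = 22.878, χ²_{0.025,38} = 56.896
Rejection region: χ² < 22.878 or χ² > 56.896
Decision: fail to reject H₀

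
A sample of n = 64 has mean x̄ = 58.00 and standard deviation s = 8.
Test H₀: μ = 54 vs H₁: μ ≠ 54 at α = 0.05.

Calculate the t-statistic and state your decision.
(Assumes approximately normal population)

Answer: t = 4.0000, reject H₀

Derivation:
df = n - 1 = 63
SE = s/√n = 8/√64 = 1.0000
t = (x̄ - μ₀)/SE = (58.00 - 54)/1.0000 = 4.0000
Critical value: t_{0.025,63} = ±1.998
p-value ≈ 0.0002
Decision: reject H₀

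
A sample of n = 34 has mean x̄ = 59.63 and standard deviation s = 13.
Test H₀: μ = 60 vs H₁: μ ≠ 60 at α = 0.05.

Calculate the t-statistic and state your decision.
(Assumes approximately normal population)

Answer: t = -0.1660, fail to reject H₀

Derivation:
df = n - 1 = 33
SE = s/√n = 13/√34 = 2.2295
t = (x̄ - μ₀)/SE = (59.63 - 60)/2.2295 = -0.1660
Critical value: t_{0.025,33} = ±2.035
p-value ≈ 0.8692
Decision: fail to reject H₀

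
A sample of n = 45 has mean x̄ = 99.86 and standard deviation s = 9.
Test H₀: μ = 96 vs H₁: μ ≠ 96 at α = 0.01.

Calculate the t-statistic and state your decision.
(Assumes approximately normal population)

df = n - 1 = 44
SE = s/√n = 9/√45 = 1.3416
t = (x̄ - μ₀)/SE = (99.86 - 96)/1.3416 = 2.8772
Critical value: t_{0.005,44} = ±2.692
p-value ≈ 0.0062
Decision: reject H₀

Answer: t = 2.8772, reject H₀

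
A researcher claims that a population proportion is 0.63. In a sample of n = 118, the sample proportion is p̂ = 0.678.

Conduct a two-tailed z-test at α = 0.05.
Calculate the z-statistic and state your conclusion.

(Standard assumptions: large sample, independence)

Answer: z = 1.0800, fail to reject H₀

Derivation:
H₀: p = 0.63, H₁: p ≠ 0.63
Standard error: SE = √(p₀(1-p₀)/n) = √(0.63×0.37/118) = 0.044446
z-statistic: z = (p̂ - p₀)/SE = (0.678 - 0.63)/0.044446 = 1.0800
Critical value: z_0.025 = ±1.960
p-value = 0.2801
Decision: fail to reject H₀ at α = 0.05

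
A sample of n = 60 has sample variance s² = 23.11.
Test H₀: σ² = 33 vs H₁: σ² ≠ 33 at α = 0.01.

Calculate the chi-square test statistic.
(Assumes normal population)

Answer: χ² = 41.3179, fail to reject H₀

Derivation:
df = n - 1 = 59
χ² = (n-1)s²/σ₀² = 59×23.11/33 = 41.3179
Critical values: χ²_{0.995,59} = 34.770, χ²_{0.005,59} = 90.715
Rejection region: χ² < 34.770 or χ² > 90.715
Decision: fail to reject H₀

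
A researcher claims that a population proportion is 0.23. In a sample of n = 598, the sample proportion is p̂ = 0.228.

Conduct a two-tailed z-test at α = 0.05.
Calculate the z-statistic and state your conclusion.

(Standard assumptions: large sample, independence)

Answer: z = -0.1162, fail to reject H₀

Derivation:
H₀: p = 0.23, H₁: p ≠ 0.23
Standard error: SE = √(p₀(1-p₀)/n) = √(0.23×0.77/598) = 0.017209
z-statistic: z = (p̂ - p₀)/SE = (0.228 - 0.23)/0.017209 = -0.1162
Critical value: z_0.025 = ±1.960
p-value = 0.9075
Decision: fail to reject H₀ at α = 0.05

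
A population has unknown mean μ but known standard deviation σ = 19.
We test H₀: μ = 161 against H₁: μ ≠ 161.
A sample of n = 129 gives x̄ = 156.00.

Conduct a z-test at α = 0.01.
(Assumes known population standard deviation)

Standard error: SE = σ/√n = 19/√129 = 1.6729
z-statistic: z = (x̄ - μ₀)/SE = (156.00 - 161)/1.6729 = -2.9888
Critical value: ±2.576
p-value = 0.0028
Decision: reject H₀

Answer: z = -2.9888, reject H₀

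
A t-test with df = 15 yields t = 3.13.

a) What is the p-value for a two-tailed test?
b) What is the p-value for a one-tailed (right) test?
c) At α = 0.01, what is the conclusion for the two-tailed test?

Answer: a) 0.0069, b) 0.0034, c) reject H₀

Derivation:
Using t-distribution with df = 15:
a) Two-tailed: p = 2×P(T > 3.13) = 0.0069
b) One-tailed: p = P(T > 3.13) = 0.0034
c) 0.0069 < 0.01, reject H₀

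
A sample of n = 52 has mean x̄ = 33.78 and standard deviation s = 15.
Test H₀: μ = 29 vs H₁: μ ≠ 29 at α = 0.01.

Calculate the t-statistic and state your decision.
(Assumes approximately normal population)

Answer: t = 2.2980, fail to reject H₀

Derivation:
df = n - 1 = 51
SE = s/√n = 15/√52 = 2.0801
t = (x̄ - μ₀)/SE = (33.78 - 29)/2.0801 = 2.2980
Critical value: t_{0.005,51} = ±2.676
p-value ≈ 0.0257
Decision: fail to reject H₀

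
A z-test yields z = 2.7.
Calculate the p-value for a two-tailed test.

For z = 2.7:
p = 2×P(Z > |2.7|) = 2×(1 - Φ(2.7)) = 0.0069

Answer: p-value ≈ 0.0069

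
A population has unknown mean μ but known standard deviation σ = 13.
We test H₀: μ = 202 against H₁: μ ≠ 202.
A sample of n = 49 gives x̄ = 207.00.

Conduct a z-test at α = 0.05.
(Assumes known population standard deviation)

Standard error: SE = σ/√n = 13/√49 = 1.8571
z-statistic: z = (x̄ - μ₀)/SE = (207.00 - 202)/1.8571 = 2.6924
Critical value: ±1.960
p-value = 0.0071
Decision: reject H₀

Answer: z = 2.6924, reject H₀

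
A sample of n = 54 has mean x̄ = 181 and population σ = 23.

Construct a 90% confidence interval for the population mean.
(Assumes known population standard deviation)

Answer: (175.8513, 186.1487)

Derivation:
Confidence level: 90%, α = 0.1
z_0.05 = 1.645
SE = σ/√n = 23/√54 = 3.1299
Margin of error = 1.645 × 3.1299 = 5.1487
CI: x̄ ± margin = 181 ± 5.1487
CI: (175.8513, 186.1487)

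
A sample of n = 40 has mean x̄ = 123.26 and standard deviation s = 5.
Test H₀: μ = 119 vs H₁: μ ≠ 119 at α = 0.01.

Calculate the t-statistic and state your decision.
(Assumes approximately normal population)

Answer: t = 5.3883, reject H₀

Derivation:
df = n - 1 = 39
SE = s/√n = 5/√40 = 0.7906
t = (x̄ - μ₀)/SE = (123.26 - 119)/0.7906 = 5.3883
Critical value: t_{0.005,39} = ±2.708
p-value < 0.0001
Decision: reject H₀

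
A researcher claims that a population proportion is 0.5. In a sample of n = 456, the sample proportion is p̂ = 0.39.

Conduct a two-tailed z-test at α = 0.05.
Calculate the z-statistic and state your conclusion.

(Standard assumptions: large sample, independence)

Answer: z = -4.6978, reject H₀

Derivation:
H₀: p = 0.5, H₁: p ≠ 0.5
Standard error: SE = √(p₀(1-p₀)/n) = √(0.5×0.5/456) = 0.023415
z-statistic: z = (p̂ - p₀)/SE = (0.39 - 0.5)/0.023415 = -4.6978
Critical value: z_0.025 = ±1.960
p-value < 0.0001
Decision: reject H₀ at α = 0.05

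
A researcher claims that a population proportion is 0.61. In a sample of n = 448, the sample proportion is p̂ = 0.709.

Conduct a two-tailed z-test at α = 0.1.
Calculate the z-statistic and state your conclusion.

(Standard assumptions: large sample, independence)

H₀: p = 0.61, H₁: p ≠ 0.61
Standard error: SE = √(p₀(1-p₀)/n) = √(0.61×0.39/448) = 0.023044
z-statistic: z = (p̂ - p₀)/SE = (0.709 - 0.61)/0.023044 = 4.2961
Critical value: z_0.05 = ±1.645
p-value < 0.0001
Decision: reject H₀ at α = 0.1

Answer: z = 4.2961, reject H₀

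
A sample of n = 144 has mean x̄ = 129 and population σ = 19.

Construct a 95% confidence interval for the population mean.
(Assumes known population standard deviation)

Answer: (125.8967, 132.1033)

Derivation:
Confidence level: 95%, α = 0.05
z_0.025 = 1.960
SE = σ/√n = 19/√144 = 1.5833
Margin of error = 1.960 × 1.5833 = 3.1033
CI: x̄ ± margin = 129 ± 3.1033
CI: (125.8967, 132.1033)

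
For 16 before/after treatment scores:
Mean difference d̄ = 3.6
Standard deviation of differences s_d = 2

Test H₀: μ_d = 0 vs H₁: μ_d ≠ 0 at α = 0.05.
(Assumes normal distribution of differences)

Answer: t = 7.2000, reject H₀

Derivation:
df = n - 1 = 15
SE = s_d/√n = 2/√16 = 0.5000
t = d̄/SE = 3.6/0.5000 = 7.2000
Critical value: t_{0.025,15} = ±2.131
p-value < 0.0001
Decision: reject H₀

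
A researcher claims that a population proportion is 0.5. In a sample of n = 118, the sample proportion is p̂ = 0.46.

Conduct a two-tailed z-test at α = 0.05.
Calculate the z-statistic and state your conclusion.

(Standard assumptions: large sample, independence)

H₀: p = 0.5, H₁: p ≠ 0.5
Standard error: SE = √(p₀(1-p₀)/n) = √(0.5×0.5/118) = 0.046029
z-statistic: z = (p̂ - p₀)/SE = (0.46 - 0.5)/0.046029 = -0.8690
Critical value: z_0.025 = ±1.960
p-value = 0.3848
Decision: fail to reject H₀ at α = 0.05

Answer: z = -0.8690, fail to reject H₀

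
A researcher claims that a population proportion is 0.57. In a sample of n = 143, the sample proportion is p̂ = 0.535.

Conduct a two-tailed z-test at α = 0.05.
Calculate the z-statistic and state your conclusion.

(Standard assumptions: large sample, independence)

H₀: p = 0.57, H₁: p ≠ 0.57
Standard error: SE = √(p₀(1-p₀)/n) = √(0.57×0.43/143) = 0.041400
z-statistic: z = (p̂ - p₀)/SE = (0.535 - 0.57)/0.041400 = -0.8454
Critical value: z_0.025 = ±1.960
p-value = 0.3979
Decision: fail to reject H₀ at α = 0.05

Answer: z = -0.8454, fail to reject H₀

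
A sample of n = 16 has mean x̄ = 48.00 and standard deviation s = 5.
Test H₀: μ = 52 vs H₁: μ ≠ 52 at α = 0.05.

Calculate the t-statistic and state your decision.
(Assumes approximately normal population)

Answer: t = -3.2000, reject H₀

Derivation:
df = n - 1 = 15
SE = s/√n = 5/√16 = 1.2500
t = (x̄ - μ₀)/SE = (48.00 - 52)/1.2500 = -3.2000
Critical value: t_{0.025,15} = ±2.131
p-value ≈ 0.0060
Decision: reject H₀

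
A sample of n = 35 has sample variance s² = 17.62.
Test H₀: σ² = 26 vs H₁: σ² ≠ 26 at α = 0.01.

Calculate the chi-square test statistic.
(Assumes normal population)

Answer: χ² = 23.0415, fail to reject H₀

Derivation:
df = n - 1 = 34
χ² = (n-1)s²/σ₀² = 34×17.62/26 = 23.0415
Critical values: χ²_{0.995,34} = 16.501, χ²_{0.005,34} = 58.964
Rejection region: χ² < 16.501 or χ² > 58.964
Decision: fail to reject H₀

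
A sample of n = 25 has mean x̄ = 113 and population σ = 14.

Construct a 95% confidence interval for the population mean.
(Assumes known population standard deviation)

Answer: (107.5120, 118.4880)

Derivation:
Confidence level: 95%, α = 0.05
z_0.025 = 1.960
SE = σ/√n = 14/√25 = 2.8000
Margin of error = 1.960 × 2.8000 = 5.4880
CI: x̄ ± margin = 113 ± 5.4880
CI: (107.5120, 118.4880)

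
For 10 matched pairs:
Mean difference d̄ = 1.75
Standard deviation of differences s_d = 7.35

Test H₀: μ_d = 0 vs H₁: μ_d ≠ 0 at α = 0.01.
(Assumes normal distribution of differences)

Answer: t = 0.7529, fail to reject H₀

Derivation:
df = n - 1 = 9
SE = s_d/√n = 7.35/√10 = 2.3243
t = d̄/SE = 1.75/2.3243 = 0.7529
Critical value: t_{0.005,9} = ±3.250
p-value ≈ 0.4707
Decision: fail to reject H₀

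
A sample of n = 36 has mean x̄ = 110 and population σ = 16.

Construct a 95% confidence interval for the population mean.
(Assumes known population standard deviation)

Answer: (104.7733, 115.2267)

Derivation:
Confidence level: 95%, α = 0.05
z_0.025 = 1.960
SE = σ/√n = 16/√36 = 2.6667
Margin of error = 1.960 × 2.6667 = 5.2267
CI: x̄ ± margin = 110 ± 5.2267
CI: (104.7733, 115.2267)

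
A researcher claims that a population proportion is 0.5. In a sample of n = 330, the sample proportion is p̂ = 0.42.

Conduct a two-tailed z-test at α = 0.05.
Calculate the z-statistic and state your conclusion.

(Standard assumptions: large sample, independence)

Answer: z = -2.9066, reject H₀

Derivation:
H₀: p = 0.5, H₁: p ≠ 0.5
Standard error: SE = √(p₀(1-p₀)/n) = √(0.5×0.5/330) = 0.027524
z-statistic: z = (p̂ - p₀)/SE = (0.42 - 0.5)/0.027524 = -2.9066
Critical value: z_0.025 = ±1.960
p-value = 0.0037
Decision: reject H₀ at α = 0.05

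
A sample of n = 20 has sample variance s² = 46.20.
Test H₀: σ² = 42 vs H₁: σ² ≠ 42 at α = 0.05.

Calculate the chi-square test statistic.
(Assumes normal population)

Answer: χ² = 20.9000, fail to reject H₀

Derivation:
df = n - 1 = 19
χ² = (n-1)s²/σ₀² = 19×46.20/42 = 20.9000
Critical values: χ²_{0.975,19} = 8.907, χ²_{0.025,19} = 32.852
Rejection region: χ² < 8.907 or χ² > 32.852
Decision: fail to reject H₀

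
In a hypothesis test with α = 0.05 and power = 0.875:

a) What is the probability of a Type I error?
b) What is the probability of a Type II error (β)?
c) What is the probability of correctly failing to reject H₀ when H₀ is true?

a) Type I error probability = α = 0.05
b) Power = P(reject H₀ | H₁ true) = 1 - β = 0.875, so Type II error probability = β = 1 - Power = 0.125
c) P(fail to reject H₀ | H₀ true) = 1 - α = 0.95

Answer: a) 0.05, b) 0.125, c) 0.95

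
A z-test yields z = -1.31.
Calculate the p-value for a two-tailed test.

Answer: p-value ≈ 0.1902

Derivation:
For z = -1.31:
p = 2×P(Z > |-1.31|) = 2×(1 - Φ(1.31)) = 0.1902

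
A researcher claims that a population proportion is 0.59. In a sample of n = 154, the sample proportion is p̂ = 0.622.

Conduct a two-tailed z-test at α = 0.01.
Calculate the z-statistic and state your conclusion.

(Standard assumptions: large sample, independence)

Answer: z = 0.8074, fail to reject H₀

Derivation:
H₀: p = 0.59, H₁: p ≠ 0.59
Standard error: SE = √(p₀(1-p₀)/n) = √(0.59×0.41/154) = 0.039633
z-statistic: z = (p̂ - p₀)/SE = (0.622 - 0.59)/0.039633 = 0.8074
Critical value: z_0.005 = ±2.576
p-value = 0.4194
Decision: fail to reject H₀ at α = 0.01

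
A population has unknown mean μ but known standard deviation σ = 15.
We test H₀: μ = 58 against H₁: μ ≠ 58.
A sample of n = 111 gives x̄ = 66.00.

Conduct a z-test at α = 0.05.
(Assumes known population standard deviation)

Standard error: SE = σ/√n = 15/√111 = 1.4237
z-statistic: z = (x̄ - μ₀)/SE = (66.00 - 58)/1.4237 = 5.6192
Critical value: ±1.960
p-value < 0.0001
Decision: reject H₀

Answer: z = 5.6192, reject H₀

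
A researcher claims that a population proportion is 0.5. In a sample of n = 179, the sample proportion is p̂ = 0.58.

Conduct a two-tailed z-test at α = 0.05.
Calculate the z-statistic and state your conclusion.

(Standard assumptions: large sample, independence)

H₀: p = 0.5, H₁: p ≠ 0.5
Standard error: SE = √(p₀(1-p₀)/n) = √(0.5×0.5/179) = 0.037372
z-statistic: z = (p̂ - p₀)/SE = (0.58 - 0.5)/0.037372 = 2.1406
Critical value: z_0.025 = ±1.960
p-value = 0.0323
Decision: reject H₀ at α = 0.05

Answer: z = 2.1406, reject H₀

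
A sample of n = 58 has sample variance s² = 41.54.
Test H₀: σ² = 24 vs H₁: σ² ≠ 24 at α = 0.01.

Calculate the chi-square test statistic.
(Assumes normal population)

Answer: χ² = 98.6575, reject H₀

Derivation:
df = n - 1 = 57
χ² = (n-1)s²/σ₀² = 57×41.54/24 = 98.6575
Critical values: χ²_{0.995,57} = 33.248, χ²_{0.005,57} = 88.236
Rejection region: χ² < 33.248 or χ² > 88.236
Decision: reject H₀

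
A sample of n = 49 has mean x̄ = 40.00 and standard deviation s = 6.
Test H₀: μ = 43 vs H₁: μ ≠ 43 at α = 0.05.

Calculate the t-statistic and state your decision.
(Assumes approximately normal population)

Answer: t = -3.5002, reject H₀

Derivation:
df = n - 1 = 48
SE = s/√n = 6/√49 = 0.8571
t = (x̄ - μ₀)/SE = (40.00 - 43)/0.8571 = -3.5002
Critical value: t_{0.025,48} = ±2.011
p-value ≈ 0.0010
Decision: reject H₀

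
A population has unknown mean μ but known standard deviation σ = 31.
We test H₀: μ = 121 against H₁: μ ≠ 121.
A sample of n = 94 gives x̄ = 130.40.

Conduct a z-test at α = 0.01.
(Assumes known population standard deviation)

Standard error: SE = σ/√n = 31/√94 = 3.1974
z-statistic: z = (x̄ - μ₀)/SE = (130.40 - 121)/3.1974 = 2.9399
Critical value: ±2.576
p-value = 0.0033
Decision: reject H₀

Answer: z = 2.9399, reject H₀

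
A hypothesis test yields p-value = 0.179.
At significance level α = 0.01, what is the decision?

Answer: fail to reject H₀

Derivation:
Compare p-value to α:
0.179 ≥ 0.01
Decision: fail to reject H₀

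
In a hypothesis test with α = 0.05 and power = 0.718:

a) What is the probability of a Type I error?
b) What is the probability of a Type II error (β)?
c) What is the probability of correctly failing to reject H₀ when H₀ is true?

Answer: a) 0.05, b) 0.282, c) 0.95

Derivation:
a) Type I error probability = α = 0.05
b) Power = P(reject H₀ | H₁ true) = 1 - β = 0.718, so Type II error probability = β = 1 - Power = 0.282
c) P(fail to reject H₀ | H₀ true) = 1 - α = 0.95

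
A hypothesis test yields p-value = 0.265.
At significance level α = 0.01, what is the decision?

Answer: fail to reject H₀

Derivation:
Compare p-value to α:
0.265 ≥ 0.01
Decision: fail to reject H₀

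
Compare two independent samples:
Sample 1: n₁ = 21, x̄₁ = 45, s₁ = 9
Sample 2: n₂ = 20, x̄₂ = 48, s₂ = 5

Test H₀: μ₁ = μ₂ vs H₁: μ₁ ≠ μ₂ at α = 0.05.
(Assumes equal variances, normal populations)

Pooled variance: s²_p = [20×9² + 19×5²]/(39) = 53.7179
s_p = 7.3292
SE = s_p×√(1/n₁ + 1/n₂) = 7.3292×√(1/21 + 1/20) = 2.2899
t = (x̄₁ - x̄₂)/SE = (45 - 48)/2.2899 = -1.3101
df = 39, t-critical = ±2.023
Decision: fail to reject H₀

Answer: t = -1.3101, fail to reject H₀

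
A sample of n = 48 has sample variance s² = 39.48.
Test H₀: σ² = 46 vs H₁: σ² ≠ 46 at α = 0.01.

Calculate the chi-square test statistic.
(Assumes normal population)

df = n - 1 = 47
χ² = (n-1)s²/σ₀² = 47×39.48/46 = 40.3383
Critical values: χ²_{0.995,47} = 25.775, χ²_{0.005,47} = 75.704
Rejection region: χ² < 25.775 or χ² > 75.704
Decision: fail to reject H₀

Answer: χ² = 40.3383, fail to reject H₀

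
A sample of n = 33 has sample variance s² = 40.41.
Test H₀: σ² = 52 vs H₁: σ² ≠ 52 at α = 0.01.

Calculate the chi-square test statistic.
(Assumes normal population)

df = n - 1 = 32
χ² = (n-1)s²/σ₀² = 32×40.41/52 = 24.8677
Critical values: χ²_{0.995,32} = 15.134, χ²_{0.005,32} = 56.328
Rejection region: χ² < 15.134 or χ² > 56.328
Decision: fail to reject H₀

Answer: χ² = 24.8677, fail to reject H₀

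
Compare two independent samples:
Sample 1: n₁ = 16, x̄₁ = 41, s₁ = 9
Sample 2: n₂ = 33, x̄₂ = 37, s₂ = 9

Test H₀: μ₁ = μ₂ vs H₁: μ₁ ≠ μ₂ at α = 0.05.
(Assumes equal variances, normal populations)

Pooled variance: s²_p = [15×9² + 32×9²]/(47) = 81.0000
s_p = 9.0000
SE = s_p×√(1/n₁ + 1/n₂) = 9.0000×√(1/16 + 1/33) = 2.7417
t = (x̄₁ - x̄₂)/SE = (41 - 37)/2.7417 = 1.4589
df = 47, t-critical = ±2.012
Decision: fail to reject H₀

Answer: t = 1.4589, fail to reject H₀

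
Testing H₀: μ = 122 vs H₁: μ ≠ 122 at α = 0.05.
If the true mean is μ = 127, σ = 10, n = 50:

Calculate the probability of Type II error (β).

Answer: β ≈ 0.0576

Derivation:
SE = σ/√n = 10/√50 = 1.4142
Critical values: μ₀ ± z_0.025×SE = 122 ± 1.960×1.4142
Acceptance region: (119.2282, 124.7718)
Under H₁ (μ = 127): z_high = (124.7718 - 127)/1.4142 = -1.5756, z_low = (119.2282 - 127)/1.4142 = -5.4955
β = P(not reject | H₁) = Φ(-1.5756) - Φ(-5.4955) ≈ 0.0576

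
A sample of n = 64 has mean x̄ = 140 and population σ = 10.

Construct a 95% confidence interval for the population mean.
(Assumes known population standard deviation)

Answer: (137.5500, 142.4500)

Derivation:
Confidence level: 95%, α = 0.05
z_0.025 = 1.960
SE = σ/√n = 10/√64 = 1.2500
Margin of error = 1.960 × 1.2500 = 2.4500
CI: x̄ ± margin = 140 ± 2.4500
CI: (137.5500, 142.4500)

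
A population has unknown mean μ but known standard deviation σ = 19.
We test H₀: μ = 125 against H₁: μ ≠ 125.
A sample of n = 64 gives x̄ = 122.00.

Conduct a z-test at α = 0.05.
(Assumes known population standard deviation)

Answer: z = -1.2632, fail to reject H₀

Derivation:
Standard error: SE = σ/√n = 19/√64 = 2.3750
z-statistic: z = (x̄ - μ₀)/SE = (122.00 - 125)/2.3750 = -1.2632
Critical value: ±1.960
p-value = 0.2065
Decision: fail to reject H₀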